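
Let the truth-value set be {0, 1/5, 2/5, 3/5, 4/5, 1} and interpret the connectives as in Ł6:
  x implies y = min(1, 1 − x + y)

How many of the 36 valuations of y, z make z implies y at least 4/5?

value 1: 21 assignments (counts)
value 4/5: 5 assignments (counts)
value 3/5: 4 assignments
value 2/5: 3 assignments
value 1/5: 2 assignments
value 0: 1 assignment
So 26 of the 36 assignments meet the threshold.

26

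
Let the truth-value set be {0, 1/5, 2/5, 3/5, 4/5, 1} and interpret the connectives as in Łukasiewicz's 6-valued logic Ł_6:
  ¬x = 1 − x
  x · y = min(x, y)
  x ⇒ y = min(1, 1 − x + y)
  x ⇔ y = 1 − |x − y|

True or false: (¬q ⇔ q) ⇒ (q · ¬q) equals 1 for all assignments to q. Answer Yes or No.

Counterexample: take q = 1/5.
¬q = ¬1/5 = 4/5
¬q ⇔ q = 4/5 ⇔ 1/5 = 2/5
¬q = ¬1/5 = 4/5
q · ¬q = 1/5 · 4/5 = 1/5
(¬q ⇔ q) ⇒ (q · ¬q) = 2/5 ⇒ 1/5 = 4/5
This gives 4/5 ≠ 1.

No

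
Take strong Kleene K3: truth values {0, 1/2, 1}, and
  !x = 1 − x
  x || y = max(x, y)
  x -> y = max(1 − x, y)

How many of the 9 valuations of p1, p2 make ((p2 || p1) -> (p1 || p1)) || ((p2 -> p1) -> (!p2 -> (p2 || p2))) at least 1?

6

p1 = 0, p2 = 0 ↦ 1  ≥
p1 = 0, p2 = 1/2 ↦ 1/2  <
p1 = 0, p2 = 1 ↦ 1  ≥
p1 = 1/2, p2 = 0 ↦ 1/2  <
p1 = 1/2, p2 = 1/2 ↦ 1/2  <
p1 = 1/2, p2 = 1 ↦ 1  ≥
p1 = 1, p2 = 0 ↦ 1  ≥
p1 = 1, p2 = 1/2 ↦ 1  ≥
p1 = 1, p2 = 1 ↦ 1  ≥
So 6 of the 9 assignments meet the threshold.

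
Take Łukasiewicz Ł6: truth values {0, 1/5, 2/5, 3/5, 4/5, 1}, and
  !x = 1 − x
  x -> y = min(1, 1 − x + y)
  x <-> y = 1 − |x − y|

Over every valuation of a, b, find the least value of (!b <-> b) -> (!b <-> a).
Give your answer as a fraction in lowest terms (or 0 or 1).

3/5

Take a = 0, b = 2/5:
!b = !2/5 = 3/5
!b <-> b = 3/5 <-> 2/5 = 4/5
!b = !2/5 = 3/5
!b <-> a = 3/5 <-> 0 = 2/5
(!b <-> b) -> (!b <-> a) = 4/5 -> 2/5 = 3/5
No assignment yields a value below 3/5, so this is the minimum.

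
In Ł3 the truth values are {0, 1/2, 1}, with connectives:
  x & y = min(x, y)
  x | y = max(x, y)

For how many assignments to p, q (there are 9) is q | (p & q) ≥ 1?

3

p = 0, q = 0 ↦ 0  <
p = 0, q = 1/2 ↦ 1/2  <
p = 0, q = 1 ↦ 1  ≥
p = 1/2, q = 0 ↦ 0  <
p = 1/2, q = 1/2 ↦ 1/2  <
p = 1/2, q = 1 ↦ 1  ≥
p = 1, q = 0 ↦ 0  <
p = 1, q = 1/2 ↦ 1/2  <
p = 1, q = 1 ↦ 1  ≥
So 3 of the 9 assignments meet the threshold.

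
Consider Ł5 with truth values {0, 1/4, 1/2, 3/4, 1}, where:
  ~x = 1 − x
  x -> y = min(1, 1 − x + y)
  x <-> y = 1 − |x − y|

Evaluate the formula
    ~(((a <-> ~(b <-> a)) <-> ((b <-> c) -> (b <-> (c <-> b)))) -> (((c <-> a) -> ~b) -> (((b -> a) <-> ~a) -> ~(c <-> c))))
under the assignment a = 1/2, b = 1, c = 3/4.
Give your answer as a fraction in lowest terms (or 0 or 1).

b <-> a = 1 <-> 1/2 = 1/2
~(b <-> a) = ~1/2 = 1/2
a <-> ~(b <-> a) = 1/2 <-> 1/2 = 1
b <-> c = 1 <-> 3/4 = 3/4
c <-> b = 3/4 <-> 1 = 3/4
b <-> (c <-> b) = 1 <-> 3/4 = 3/4
(b <-> c) -> (b <-> (c <-> b)) = 3/4 -> 3/4 = 1
(a <-> ~(b <-> a)) <-> ((b <-> c) -> (b <-> (c <-> b))) = 1 <-> 1 = 1
c <-> a = 3/4 <-> 1/2 = 3/4
~b = ~1 = 0
(c <-> a) -> ~b = 3/4 -> 0 = 1/4
b -> a = 1 -> 1/2 = 1/2
~a = ~1/2 = 1/2
(b -> a) <-> ~a = 1/2 <-> 1/2 = 1
c <-> c = 3/4 <-> 3/4 = 1
~(c <-> c) = ~1 = 0
((b -> a) <-> ~a) -> ~(c <-> c) = 1 -> 0 = 0
((c <-> a) -> ~b) -> (((b -> a) <-> ~a) -> ~(c <-> c)) = 1/4 -> 0 = 3/4
((a <-> ~(b <-> a)) <-> ((b <-> c) -> (b <-> (c <-> b)))) -> (((c <-> a) -> ~b) -> (((b -> a) <-> ~a) -> ~(c <-> c))) = 1 -> 3/4 = 3/4
~(((a <-> ~(b <-> a)) <-> ((b <-> c) -> (b <-> (c <-> b)))) -> (((c <-> a) -> ~b) -> (((b -> a) <-> ~a) -> ~(c <-> c)))) = ~3/4 = 1/4

1/4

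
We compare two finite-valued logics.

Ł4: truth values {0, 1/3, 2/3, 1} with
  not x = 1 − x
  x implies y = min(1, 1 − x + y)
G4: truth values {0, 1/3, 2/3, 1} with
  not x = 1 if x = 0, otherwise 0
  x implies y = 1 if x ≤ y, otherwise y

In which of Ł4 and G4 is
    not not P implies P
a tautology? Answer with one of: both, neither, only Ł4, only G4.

only Ł4

In Ł4: every assignment gives 1 — tautology.
In G4: at P = 1/3 the value is 1/3 — not a tautology.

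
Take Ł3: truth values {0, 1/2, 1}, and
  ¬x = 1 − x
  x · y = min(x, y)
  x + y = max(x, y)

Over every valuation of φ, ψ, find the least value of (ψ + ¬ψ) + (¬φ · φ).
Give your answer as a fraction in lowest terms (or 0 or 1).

1/2

Take φ = 0, ψ = 1/2:
¬ψ = ¬1/2 = 1/2
ψ + ¬ψ = 1/2 + 1/2 = 1/2
¬φ = ¬0 = 1
¬φ · φ = 1 · 0 = 0
(ψ + ¬ψ) + (¬φ · φ) = 1/2 + 0 = 1/2
No assignment yields a value below 1/2, so this is the minimum.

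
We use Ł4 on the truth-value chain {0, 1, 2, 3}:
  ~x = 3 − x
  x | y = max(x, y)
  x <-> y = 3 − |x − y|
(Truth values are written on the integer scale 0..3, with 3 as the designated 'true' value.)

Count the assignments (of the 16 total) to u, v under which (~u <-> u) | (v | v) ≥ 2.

u = 0, v = 0 ↦ 0  <
u = 0, v = 1 ↦ 1  <
u = 0, v = 2 ↦ 2  ≥
u = 0, v = 3 ↦ 3  ≥
u = 1, v = 0 ↦ 2  ≥
u = 1, v = 1 ↦ 2  ≥
u = 1, v = 2 ↦ 2  ≥
u = 1, v = 3 ↦ 3  ≥
u = 2, v = 0 ↦ 2  ≥
u = 2, v = 1 ↦ 2  ≥
u = 2, v = 2 ↦ 2  ≥
u = 2, v = 3 ↦ 3  ≥
u = 3, v = 0 ↦ 0  <
u = 3, v = 1 ↦ 1  <
u = 3, v = 2 ↦ 2  ≥
u = 3, v = 3 ↦ 3  ≥
So 12 of the 16 assignments meet the threshold.

12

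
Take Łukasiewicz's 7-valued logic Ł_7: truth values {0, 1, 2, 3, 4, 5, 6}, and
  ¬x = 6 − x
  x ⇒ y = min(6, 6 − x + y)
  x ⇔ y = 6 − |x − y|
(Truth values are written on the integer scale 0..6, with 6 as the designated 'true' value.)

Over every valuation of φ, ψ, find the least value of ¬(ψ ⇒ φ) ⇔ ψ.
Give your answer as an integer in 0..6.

0

Take φ = 6, ψ = 6:
ψ ⇒ φ = 6 ⇒ 6 = 6
¬(ψ ⇒ φ) = ¬6 = 0
¬(ψ ⇒ φ) ⇔ ψ = 0 ⇔ 6 = 0
No assignment yields a value below 0, so this is the minimum.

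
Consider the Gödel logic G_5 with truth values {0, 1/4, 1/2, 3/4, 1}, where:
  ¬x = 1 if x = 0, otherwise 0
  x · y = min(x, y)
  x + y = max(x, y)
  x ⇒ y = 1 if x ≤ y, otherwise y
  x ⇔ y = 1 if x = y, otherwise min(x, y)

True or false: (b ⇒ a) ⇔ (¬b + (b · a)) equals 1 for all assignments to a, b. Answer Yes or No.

No

Counterexample: take a = 1/4, b = 1/4.
b ⇒ a = 1/4 ⇒ 1/4 = 1
¬b = ¬1/4 = 0
b · a = 1/4 · 1/4 = 1/4
¬b + (b · a) = 0 + 1/4 = 1/4
(b ⇒ a) ⇔ (¬b + (b · a)) = 1 ⇔ 1/4 = 1/4
This gives 1/4 ≠ 1.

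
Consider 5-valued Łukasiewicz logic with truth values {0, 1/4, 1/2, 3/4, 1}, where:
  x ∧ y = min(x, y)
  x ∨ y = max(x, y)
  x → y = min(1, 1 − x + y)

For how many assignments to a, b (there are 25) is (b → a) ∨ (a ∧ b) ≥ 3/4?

19

value 1: 15 assignments (counts)
value 3/4: 4 assignments (counts)
value 1/2: 3 assignments
value 1/4: 2 assignments
value 0: 1 assignment
So 19 of the 25 assignments meet the threshold.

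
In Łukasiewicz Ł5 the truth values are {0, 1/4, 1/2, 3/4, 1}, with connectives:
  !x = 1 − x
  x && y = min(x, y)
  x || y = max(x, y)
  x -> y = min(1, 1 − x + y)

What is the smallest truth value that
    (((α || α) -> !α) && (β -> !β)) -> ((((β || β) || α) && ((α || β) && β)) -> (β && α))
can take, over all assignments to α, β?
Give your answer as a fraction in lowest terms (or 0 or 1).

1/2

Take α = 0, β = 1/2:
α || α = 0 || 0 = 0
!α = !0 = 1
(α || α) -> !α = 0 -> 1 = 1
!β = !1/2 = 1/2
β -> !β = 1/2 -> 1/2 = 1
((α || α) -> !α) && (β -> !β) = 1 && 1 = 1
β || β = 1/2 || 1/2 = 1/2
(β || β) || α = 1/2 || 0 = 1/2
α || β = 0 || 1/2 = 1/2
(α || β) && β = 1/2 && 1/2 = 1/2
((β || β) || α) && ((α || β) && β) = 1/2 && 1/2 = 1/2
β && α = 1/2 && 0 = 0
(((β || β) || α) && ((α || β) && β)) -> (β && α) = 1/2 -> 0 = 1/2
(((α || α) -> !α) && (β -> !β)) -> ((((β || β) || α) && ((α || β) && β)) -> (β && α)) = 1 -> 1/2 = 1/2
No assignment yields a value below 1/2, so this is the minimum.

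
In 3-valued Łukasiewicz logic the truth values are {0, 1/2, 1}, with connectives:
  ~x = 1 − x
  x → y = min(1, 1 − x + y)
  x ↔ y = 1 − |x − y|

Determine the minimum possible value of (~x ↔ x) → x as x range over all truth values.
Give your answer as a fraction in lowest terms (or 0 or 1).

1/2

Take x = 1/2:
~x = ~1/2 = 1/2
~x ↔ x = 1/2 ↔ 1/2 = 1
(~x ↔ x) → x = 1 → 1/2 = 1/2
No assignment yields a value below 1/2, so this is the minimum.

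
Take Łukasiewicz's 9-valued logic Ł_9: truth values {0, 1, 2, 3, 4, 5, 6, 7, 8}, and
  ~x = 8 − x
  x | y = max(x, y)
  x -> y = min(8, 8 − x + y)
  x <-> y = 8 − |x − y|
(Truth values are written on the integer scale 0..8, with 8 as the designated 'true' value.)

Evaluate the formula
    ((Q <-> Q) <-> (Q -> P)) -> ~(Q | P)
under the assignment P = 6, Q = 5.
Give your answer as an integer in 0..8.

Q <-> Q = 5 <-> 5 = 8
Q -> P = 5 -> 6 = 8
(Q <-> Q) <-> (Q -> P) = 8 <-> 8 = 8
Q | P = 5 | 6 = 6
~(Q | P) = ~6 = 2
((Q <-> Q) <-> (Q -> P)) -> ~(Q | P) = 8 -> 2 = 2

2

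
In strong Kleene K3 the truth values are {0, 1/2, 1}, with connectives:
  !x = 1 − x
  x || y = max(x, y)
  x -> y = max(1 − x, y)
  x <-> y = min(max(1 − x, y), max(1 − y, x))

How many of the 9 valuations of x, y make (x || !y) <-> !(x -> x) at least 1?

x = 0, y = 0 ↦ 0  <
x = 0, y = 1/2 ↦ 1/2  <
x = 0, y = 1 ↦ 1  ≥
x = 1/2, y = 0 ↦ 1/2  <
x = 1/2, y = 1/2 ↦ 1/2  <
x = 1/2, y = 1 ↦ 1/2  <
x = 1, y = 0 ↦ 0  <
x = 1, y = 1/2 ↦ 0  <
x = 1, y = 1 ↦ 0  <
So 1 of the 9 assignments meets the threshold.

1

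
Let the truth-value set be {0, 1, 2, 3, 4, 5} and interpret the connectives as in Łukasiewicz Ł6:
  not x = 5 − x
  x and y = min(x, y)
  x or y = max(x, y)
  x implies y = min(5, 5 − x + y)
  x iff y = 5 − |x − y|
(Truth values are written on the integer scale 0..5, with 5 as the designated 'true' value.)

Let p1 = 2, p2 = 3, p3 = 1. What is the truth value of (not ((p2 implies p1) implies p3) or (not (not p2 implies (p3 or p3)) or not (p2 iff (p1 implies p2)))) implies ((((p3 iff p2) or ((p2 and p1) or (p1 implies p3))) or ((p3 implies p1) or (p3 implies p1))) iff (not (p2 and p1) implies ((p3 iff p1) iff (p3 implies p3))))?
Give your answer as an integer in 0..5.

5

p2 implies p1 = 3 implies 2 = 4
(p2 implies p1) implies p3 = 4 implies 1 = 2
not ((p2 implies p1) implies p3) = not 2 = 3
not p2 = not 3 = 2
p3 or p3 = 1 or 1 = 1
not p2 implies (p3 or p3) = 2 implies 1 = 4
not (not p2 implies (p3 or p3)) = not 4 = 1
p1 implies p2 = 2 implies 3 = 5
p2 iff (p1 implies p2) = 3 iff 5 = 3
not (p2 iff (p1 implies p2)) = not 3 = 2
not (not p2 implies (p3 or p3)) or not (p2 iff (p1 implies p2)) = 1 or 2 = 2
not ((p2 implies p1) implies p3) or (not (not p2 implies (p3 or p3)) or not (p2 iff (p1 implies p2))) = 3 or 2 = 3
p3 iff p2 = 1 iff 3 = 3
p2 and p1 = 3 and 2 = 2
p1 implies p3 = 2 implies 1 = 4
(p2 and p1) or (p1 implies p3) = 2 or 4 = 4
(p3 iff p2) or ((p2 and p1) or (p1 implies p3)) = 3 or 4 = 4
p3 implies p1 = 1 implies 2 = 5
p3 implies p1 = 1 implies 2 = 5
(p3 implies p1) or (p3 implies p1) = 5 or 5 = 5
((p3 iff p2) or ((p2 and p1) or (p1 implies p3))) or ((p3 implies p1) or (p3 implies p1)) = 4 or 5 = 5
p2 and p1 = 3 and 2 = 2
not (p2 and p1) = not 2 = 3
p3 iff p1 = 1 iff 2 = 4
p3 implies p3 = 1 implies 1 = 5
(p3 iff p1) iff (p3 implies p3) = 4 iff 5 = 4
not (p2 and p1) implies ((p3 iff p1) iff (p3 implies p3)) = 3 implies 4 = 5
(((p3 iff p2) or ((p2 and p1) or (p1 implies p3))) or ((p3 implies p1) or (p3 implies p1))) iff (not (p2 and p1) implies ((p3 iff p1) iff (p3 implies p3))) = 5 iff 5 = 5
(not ((p2 implies p1) implies p3) or (not (not p2 implies (p3 or p3)) or not (p2 iff (p1 implies p2)))) implies ((((p3 iff p2) or ((p2 and p1) or (p1 implies p3))) or ((p3 implies p1) or (p3 implies p1))) iff (not (p2 and p1) implies ((p3 iff p1) iff (p3 implies p3)))) = 3 implies 5 = 5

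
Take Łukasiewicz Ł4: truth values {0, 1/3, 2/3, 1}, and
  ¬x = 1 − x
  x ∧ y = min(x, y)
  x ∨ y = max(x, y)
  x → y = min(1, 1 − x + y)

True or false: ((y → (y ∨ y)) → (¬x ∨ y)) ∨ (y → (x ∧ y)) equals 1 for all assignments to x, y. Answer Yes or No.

No

Counterexample: take x = 1/3, y = 2/3.
y ∨ y = 2/3 ∨ 2/3 = 2/3
y → (y ∨ y) = 2/3 → 2/3 = 1
¬x = ¬1/3 = 2/3
¬x ∨ y = 2/3 ∨ 2/3 = 2/3
(y → (y ∨ y)) → (¬x ∨ y) = 1 → 2/3 = 2/3
x ∧ y = 1/3 ∧ 2/3 = 1/3
y → (x ∧ y) = 2/3 → 1/3 = 2/3
((y → (y ∨ y)) → (¬x ∨ y)) ∨ (y → (x ∧ y)) = 2/3 ∨ 2/3 = 2/3
This gives 2/3 ≠ 1.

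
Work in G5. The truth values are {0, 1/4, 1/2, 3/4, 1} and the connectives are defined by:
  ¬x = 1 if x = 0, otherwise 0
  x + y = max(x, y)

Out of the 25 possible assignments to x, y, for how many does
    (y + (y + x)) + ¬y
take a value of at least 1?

value 1: 13 assignments (counts)
value 3/4: 6 assignments
value 1/2: 4 assignments
value 1/4: 2 assignments
So 13 of the 25 assignments meet the threshold.

13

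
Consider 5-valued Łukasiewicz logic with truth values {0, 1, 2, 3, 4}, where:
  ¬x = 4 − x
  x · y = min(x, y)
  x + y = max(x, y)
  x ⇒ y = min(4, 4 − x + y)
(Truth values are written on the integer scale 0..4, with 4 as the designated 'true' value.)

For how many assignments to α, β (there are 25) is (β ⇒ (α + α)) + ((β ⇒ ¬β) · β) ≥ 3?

19

value 4: 15 assignments (counts)
value 3: 4 assignments (counts)
value 2: 4 assignments
value 1: 1 assignment
value 0: 1 assignment
So 19 of the 25 assignments meet the threshold.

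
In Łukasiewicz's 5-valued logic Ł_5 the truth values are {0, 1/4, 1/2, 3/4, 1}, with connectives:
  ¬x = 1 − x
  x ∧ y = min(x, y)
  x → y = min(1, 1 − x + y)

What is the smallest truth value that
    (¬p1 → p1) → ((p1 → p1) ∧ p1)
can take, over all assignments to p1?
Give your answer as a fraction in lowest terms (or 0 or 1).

Take p1 = 1/2:
¬p1 = ¬1/2 = 1/2
¬p1 → p1 = 1/2 → 1/2 = 1
p1 → p1 = 1/2 → 1/2 = 1
(p1 → p1) ∧ p1 = 1 ∧ 1/2 = 1/2
(¬p1 → p1) → ((p1 → p1) ∧ p1) = 1 → 1/2 = 1/2
No assignment yields a value below 1/2, so this is the minimum.

1/2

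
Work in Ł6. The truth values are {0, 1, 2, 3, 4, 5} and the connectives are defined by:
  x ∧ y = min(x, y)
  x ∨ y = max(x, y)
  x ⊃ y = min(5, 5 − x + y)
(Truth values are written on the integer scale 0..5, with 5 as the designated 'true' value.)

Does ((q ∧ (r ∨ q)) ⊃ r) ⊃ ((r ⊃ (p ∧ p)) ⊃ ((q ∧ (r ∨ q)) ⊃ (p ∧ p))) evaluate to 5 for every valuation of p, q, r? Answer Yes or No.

At p = 3, q = 3, r = 3, for instance:
r ∨ q = 3 ∨ 3 = 3
q ∧ (r ∨ q) = 3 ∧ 3 = 3
(q ∧ (r ∨ q)) ⊃ r = 3 ⊃ 3 = 5
p ∧ p = 3 ∧ 3 = 3
r ⊃ (p ∧ p) = 3 ⊃ 3 = 5
(q ∧ (r ∨ q)) ⊃ (p ∧ p) = 3 ⊃ 3 = 5
(r ⊃ (p ∧ p)) ⊃ ((q ∧ (r ∨ q)) ⊃ (p ∧ p)) = 5 ⊃ 5 = 5
((q ∧ (r ∨ q)) ⊃ r) ⊃ ((r ⊃ (p ∧ p)) ⊃ ((q ∧ (r ∨ q)) ⊃ (p ∧ p))) = 5 ⊃ 5 = 5
and checking the remaining 215 assignments likewise gives ≥ 5 in every case.

Yes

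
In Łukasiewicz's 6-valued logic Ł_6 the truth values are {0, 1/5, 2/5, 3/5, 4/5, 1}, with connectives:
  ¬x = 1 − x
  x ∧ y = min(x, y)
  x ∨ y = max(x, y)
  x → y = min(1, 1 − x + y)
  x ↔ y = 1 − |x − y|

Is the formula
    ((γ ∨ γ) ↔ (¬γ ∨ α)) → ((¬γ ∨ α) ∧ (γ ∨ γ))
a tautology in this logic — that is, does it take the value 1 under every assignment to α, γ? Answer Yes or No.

Counterexample: take α = 0, γ = 1/5.
γ ∨ γ = 1/5 ∨ 1/5 = 1/5
¬γ = ¬1/5 = 4/5
¬γ ∨ α = 4/5 ∨ 0 = 4/5
(γ ∨ γ) ↔ (¬γ ∨ α) = 1/5 ↔ 4/5 = 2/5
¬γ = ¬1/5 = 4/5
¬γ ∨ α = 4/5 ∨ 0 = 4/5
γ ∨ γ = 1/5 ∨ 1/5 = 1/5
(¬γ ∨ α) ∧ (γ ∨ γ) = 4/5 ∧ 1/5 = 1/5
((γ ∨ γ) ↔ (¬γ ∨ α)) → ((¬γ ∨ α) ∧ (γ ∨ γ)) = 2/5 → 1/5 = 4/5
This gives 4/5 ≠ 1.

No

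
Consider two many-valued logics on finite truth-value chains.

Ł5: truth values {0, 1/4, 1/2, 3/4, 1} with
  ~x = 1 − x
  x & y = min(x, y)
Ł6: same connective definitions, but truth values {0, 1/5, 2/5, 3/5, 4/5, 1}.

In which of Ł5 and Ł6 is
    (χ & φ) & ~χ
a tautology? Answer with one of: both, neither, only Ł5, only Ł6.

neither

In Ł5: at φ = 0, χ = 0 the value is 0 — not a tautology.
In Ł6: at φ = 0, χ = 0 the value is 0 — not a tautology.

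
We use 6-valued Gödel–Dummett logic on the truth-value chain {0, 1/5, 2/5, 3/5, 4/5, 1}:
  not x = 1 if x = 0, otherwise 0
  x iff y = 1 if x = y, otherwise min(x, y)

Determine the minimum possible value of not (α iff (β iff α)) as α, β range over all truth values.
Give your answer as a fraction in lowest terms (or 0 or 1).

0

Take α = 0, β = 1/5:
β iff α = 1/5 iff 0 = 0
α iff (β iff α) = 0 iff 0 = 1
not (α iff (β iff α)) = not 1 = 0
No assignment yields a value below 0, so this is the minimum.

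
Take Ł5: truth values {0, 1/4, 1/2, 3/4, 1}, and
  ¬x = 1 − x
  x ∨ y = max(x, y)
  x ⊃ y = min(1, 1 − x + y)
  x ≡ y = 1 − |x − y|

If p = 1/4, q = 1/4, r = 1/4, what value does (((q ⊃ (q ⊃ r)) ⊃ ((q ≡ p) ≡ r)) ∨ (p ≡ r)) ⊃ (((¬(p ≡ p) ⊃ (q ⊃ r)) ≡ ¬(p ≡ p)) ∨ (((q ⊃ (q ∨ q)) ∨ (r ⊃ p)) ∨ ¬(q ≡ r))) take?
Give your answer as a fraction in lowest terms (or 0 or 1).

1

q ⊃ r = 1/4 ⊃ 1/4 = 1
q ⊃ (q ⊃ r) = 1/4 ⊃ 1 = 1
q ≡ p = 1/4 ≡ 1/4 = 1
(q ≡ p) ≡ r = 1 ≡ 1/4 = 1/4
(q ⊃ (q ⊃ r)) ⊃ ((q ≡ p) ≡ r) = 1 ⊃ 1/4 = 1/4
p ≡ r = 1/4 ≡ 1/4 = 1
((q ⊃ (q ⊃ r)) ⊃ ((q ≡ p) ≡ r)) ∨ (p ≡ r) = 1/4 ∨ 1 = 1
p ≡ p = 1/4 ≡ 1/4 = 1
¬(p ≡ p) = ¬1 = 0
q ⊃ r = 1/4 ⊃ 1/4 = 1
¬(p ≡ p) ⊃ (q ⊃ r) = 0 ⊃ 1 = 1
p ≡ p = 1/4 ≡ 1/4 = 1
¬(p ≡ p) = ¬1 = 0
(¬(p ≡ p) ⊃ (q ⊃ r)) ≡ ¬(p ≡ p) = 1 ≡ 0 = 0
q ∨ q = 1/4 ∨ 1/4 = 1/4
q ⊃ (q ∨ q) = 1/4 ⊃ 1/4 = 1
r ⊃ p = 1/4 ⊃ 1/4 = 1
(q ⊃ (q ∨ q)) ∨ (r ⊃ p) = 1 ∨ 1 = 1
q ≡ r = 1/4 ≡ 1/4 = 1
¬(q ≡ r) = ¬1 = 0
((q ⊃ (q ∨ q)) ∨ (r ⊃ p)) ∨ ¬(q ≡ r) = 1 ∨ 0 = 1
((¬(p ≡ p) ⊃ (q ⊃ r)) ≡ ¬(p ≡ p)) ∨ (((q ⊃ (q ∨ q)) ∨ (r ⊃ p)) ∨ ¬(q ≡ r)) = 0 ∨ 1 = 1
(((q ⊃ (q ⊃ r)) ⊃ ((q ≡ p) ≡ r)) ∨ (p ≡ r)) ⊃ (((¬(p ≡ p) ⊃ (q ⊃ r)) ≡ ¬(p ≡ p)) ∨ (((q ⊃ (q ∨ q)) ∨ (r ⊃ p)) ∨ ¬(q ≡ r))) = 1 ⊃ 1 = 1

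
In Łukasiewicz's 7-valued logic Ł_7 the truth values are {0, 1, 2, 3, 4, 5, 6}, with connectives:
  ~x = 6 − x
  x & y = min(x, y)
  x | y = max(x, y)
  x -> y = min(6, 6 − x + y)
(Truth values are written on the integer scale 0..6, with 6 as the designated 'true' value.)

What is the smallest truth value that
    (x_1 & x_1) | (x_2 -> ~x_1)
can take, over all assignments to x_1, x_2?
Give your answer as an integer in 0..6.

3

Take x_1 = 3, x_2 = 6:
x_1 & x_1 = 3 & 3 = 3
~x_1 = ~3 = 3
x_2 -> ~x_1 = 6 -> 3 = 3
(x_1 & x_1) | (x_2 -> ~x_1) = 3 | 3 = 3
No assignment yields a value below 3, so this is the minimum.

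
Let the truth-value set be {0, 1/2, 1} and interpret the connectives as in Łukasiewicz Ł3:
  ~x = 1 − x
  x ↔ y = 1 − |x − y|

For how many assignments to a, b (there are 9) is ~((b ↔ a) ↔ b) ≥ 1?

a = 0, b = 0 ↦ 1  ≥
a = 0, b = 1/2 ↦ 0  <
a = 0, b = 1 ↦ 1  ≥
a = 1/2, b = 0 ↦ 1/2  <
a = 1/2, b = 1/2 ↦ 1/2  <
a = 1/2, b = 1 ↦ 1/2  <
a = 1, b = 0 ↦ 0  <
a = 1, b = 1/2 ↦ 0  <
a = 1, b = 1 ↦ 0  <
So 2 of the 9 assignments meet the threshold.

2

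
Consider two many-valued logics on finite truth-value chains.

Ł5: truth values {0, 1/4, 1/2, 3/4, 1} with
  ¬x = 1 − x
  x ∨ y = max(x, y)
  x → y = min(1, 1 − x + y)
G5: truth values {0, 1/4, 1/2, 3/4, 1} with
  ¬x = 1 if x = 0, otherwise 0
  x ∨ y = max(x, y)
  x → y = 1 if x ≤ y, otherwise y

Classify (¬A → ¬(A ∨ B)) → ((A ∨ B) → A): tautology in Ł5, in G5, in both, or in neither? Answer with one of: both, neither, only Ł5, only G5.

only Ł5

In Ł5: every assignment gives 1 — tautology.
In G5: at A = 1/4, B = 1/2 the value is 1/4 — not a tautology.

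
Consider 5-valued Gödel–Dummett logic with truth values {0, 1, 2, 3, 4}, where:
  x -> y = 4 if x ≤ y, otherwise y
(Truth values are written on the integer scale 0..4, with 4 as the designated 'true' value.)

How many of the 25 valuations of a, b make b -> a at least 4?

value 4: 15 assignments (counts)
value 3: 1 assignment
value 2: 2 assignments
value 1: 3 assignments
value 0: 4 assignments
So 15 of the 25 assignments meet the threshold.

15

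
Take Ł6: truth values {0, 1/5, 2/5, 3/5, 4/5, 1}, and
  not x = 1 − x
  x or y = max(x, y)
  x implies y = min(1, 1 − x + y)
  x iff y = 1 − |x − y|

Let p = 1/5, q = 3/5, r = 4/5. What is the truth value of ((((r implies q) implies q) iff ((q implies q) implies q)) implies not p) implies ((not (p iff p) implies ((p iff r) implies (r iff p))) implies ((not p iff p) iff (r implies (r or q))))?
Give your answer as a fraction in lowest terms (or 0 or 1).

r implies q = 4/5 implies 3/5 = 4/5
(r implies q) implies q = 4/5 implies 3/5 = 4/5
q implies q = 3/5 implies 3/5 = 1
(q implies q) implies q = 1 implies 3/5 = 3/5
((r implies q) implies q) iff ((q implies q) implies q) = 4/5 iff 3/5 = 4/5
not p = not 1/5 = 4/5
(((r implies q) implies q) iff ((q implies q) implies q)) implies not p = 4/5 implies 4/5 = 1
p iff p = 1/5 iff 1/5 = 1
not (p iff p) = not 1 = 0
p iff r = 1/5 iff 4/5 = 2/5
r iff p = 4/5 iff 1/5 = 2/5
(p iff r) implies (r iff p) = 2/5 implies 2/5 = 1
not (p iff p) implies ((p iff r) implies (r iff p)) = 0 implies 1 = 1
not p = not 1/5 = 4/5
not p iff p = 4/5 iff 1/5 = 2/5
r or q = 4/5 or 3/5 = 4/5
r implies (r or q) = 4/5 implies 4/5 = 1
(not p iff p) iff (r implies (r or q)) = 2/5 iff 1 = 2/5
(not (p iff p) implies ((p iff r) implies (r iff p))) implies ((not p iff p) iff (r implies (r or q))) = 1 implies 2/5 = 2/5
((((r implies q) implies q) iff ((q implies q) implies q)) implies not p) implies ((not (p iff p) implies ((p iff r) implies (r iff p))) implies ((not p iff p) iff (r implies (r or q)))) = 1 implies 2/5 = 2/5

2/5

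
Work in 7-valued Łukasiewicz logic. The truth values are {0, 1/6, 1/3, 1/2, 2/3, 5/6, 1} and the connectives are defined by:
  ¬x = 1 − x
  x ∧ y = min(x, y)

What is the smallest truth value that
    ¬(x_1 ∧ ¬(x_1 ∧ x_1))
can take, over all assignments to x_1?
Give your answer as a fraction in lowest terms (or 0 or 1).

1/2

Take x_1 = 1/2:
x_1 ∧ x_1 = 1/2 ∧ 1/2 = 1/2
¬(x_1 ∧ x_1) = ¬1/2 = 1/2
x_1 ∧ ¬(x_1 ∧ x_1) = 1/2 ∧ 1/2 = 1/2
¬(x_1 ∧ ¬(x_1 ∧ x_1)) = ¬1/2 = 1/2
No assignment yields a value below 1/2, so this is the minimum.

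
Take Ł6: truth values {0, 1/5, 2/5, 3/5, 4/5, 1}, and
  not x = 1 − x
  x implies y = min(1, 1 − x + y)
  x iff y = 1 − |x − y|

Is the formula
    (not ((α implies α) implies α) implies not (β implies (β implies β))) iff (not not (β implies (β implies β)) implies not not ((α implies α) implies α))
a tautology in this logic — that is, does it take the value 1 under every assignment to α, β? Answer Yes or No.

At α = 1, β = 4/5, for instance:
α implies α = 1 implies 1 = 1
(α implies α) implies α = 1 implies 1 = 1
not ((α implies α) implies α) = not 1 = 0
β implies β = 4/5 implies 4/5 = 1
β implies (β implies β) = 4/5 implies 1 = 1
not (β implies (β implies β)) = not 1 = 0
not ((α implies α) implies α) implies not (β implies (β implies β)) = 0 implies 0 = 1
not not (β implies (β implies β)) = not 0 = 1
not not ((α implies α) implies α) = not 0 = 1
not not (β implies (β implies β)) implies not not ((α implies α) implies α) = 1 implies 1 = 1
(not ((α implies α) implies α) implies not (β implies (β implies β))) iff (not not (β implies (β implies β)) implies not not ((α implies α) implies α)) = 1 iff 1 = 1
and checking the remaining 35 assignments likewise gives ≥ 1 in every case.

Yes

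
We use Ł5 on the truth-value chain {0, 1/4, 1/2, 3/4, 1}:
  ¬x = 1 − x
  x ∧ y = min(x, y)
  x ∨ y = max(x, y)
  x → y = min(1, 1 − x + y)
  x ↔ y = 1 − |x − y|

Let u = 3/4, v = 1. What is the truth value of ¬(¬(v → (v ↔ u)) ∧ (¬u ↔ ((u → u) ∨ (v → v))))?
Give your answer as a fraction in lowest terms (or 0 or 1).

3/4

v ↔ u = 1 ↔ 3/4 = 3/4
v → (v ↔ u) = 1 → 3/4 = 3/4
¬(v → (v ↔ u)) = ¬3/4 = 1/4
¬u = ¬3/4 = 1/4
u → u = 3/4 → 3/4 = 1
v → v = 1 → 1 = 1
(u → u) ∨ (v → v) = 1 ∨ 1 = 1
¬u ↔ ((u → u) ∨ (v → v)) = 1/4 ↔ 1 = 1/4
¬(v → (v ↔ u)) ∧ (¬u ↔ ((u → u) ∨ (v → v))) = 1/4 ∧ 1/4 = 1/4
¬(¬(v → (v ↔ u)) ∧ (¬u ↔ ((u → u) ∨ (v → v)))) = ¬1/4 = 3/4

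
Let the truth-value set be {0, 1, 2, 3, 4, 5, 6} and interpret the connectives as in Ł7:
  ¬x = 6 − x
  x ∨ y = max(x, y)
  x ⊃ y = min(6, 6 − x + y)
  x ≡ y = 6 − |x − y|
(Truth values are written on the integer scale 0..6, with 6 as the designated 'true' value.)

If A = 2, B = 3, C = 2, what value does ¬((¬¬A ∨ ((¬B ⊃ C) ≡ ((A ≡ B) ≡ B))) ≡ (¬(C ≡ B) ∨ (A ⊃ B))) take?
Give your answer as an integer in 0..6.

¬A = ¬2 = 4
¬¬A = ¬4 = 2
¬B = ¬3 = 3
¬B ⊃ C = 3 ⊃ 2 = 5
A ≡ B = 2 ≡ 3 = 5
(A ≡ B) ≡ B = 5 ≡ 3 = 4
(¬B ⊃ C) ≡ ((A ≡ B) ≡ B) = 5 ≡ 4 = 5
¬¬A ∨ ((¬B ⊃ C) ≡ ((A ≡ B) ≡ B)) = 2 ∨ 5 = 5
C ≡ B = 2 ≡ 3 = 5
¬(C ≡ B) = ¬5 = 1
A ⊃ B = 2 ⊃ 3 = 6
¬(C ≡ B) ∨ (A ⊃ B) = 1 ∨ 6 = 6
(¬¬A ∨ ((¬B ⊃ C) ≡ ((A ≡ B) ≡ B))) ≡ (¬(C ≡ B) ∨ (A ⊃ B)) = 5 ≡ 6 = 5
¬((¬¬A ∨ ((¬B ⊃ C) ≡ ((A ≡ B) ≡ B))) ≡ (¬(C ≡ B) ∨ (A ⊃ B))) = ¬5 = 1

1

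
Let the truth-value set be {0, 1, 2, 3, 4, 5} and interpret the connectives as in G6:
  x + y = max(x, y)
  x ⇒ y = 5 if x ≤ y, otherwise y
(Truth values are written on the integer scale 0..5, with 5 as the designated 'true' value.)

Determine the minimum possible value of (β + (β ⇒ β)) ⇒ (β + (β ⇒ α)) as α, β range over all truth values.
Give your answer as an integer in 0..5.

Take α = 0, β = 1:
β ⇒ β = 1 ⇒ 1 = 5
β + (β ⇒ β) = 1 + 5 = 5
β ⇒ α = 1 ⇒ 0 = 0
β + (β ⇒ α) = 1 + 0 = 1
(β + (β ⇒ β)) ⇒ (β + (β ⇒ α)) = 5 ⇒ 1 = 1
No assignment yields a value below 1, so this is the minimum.

1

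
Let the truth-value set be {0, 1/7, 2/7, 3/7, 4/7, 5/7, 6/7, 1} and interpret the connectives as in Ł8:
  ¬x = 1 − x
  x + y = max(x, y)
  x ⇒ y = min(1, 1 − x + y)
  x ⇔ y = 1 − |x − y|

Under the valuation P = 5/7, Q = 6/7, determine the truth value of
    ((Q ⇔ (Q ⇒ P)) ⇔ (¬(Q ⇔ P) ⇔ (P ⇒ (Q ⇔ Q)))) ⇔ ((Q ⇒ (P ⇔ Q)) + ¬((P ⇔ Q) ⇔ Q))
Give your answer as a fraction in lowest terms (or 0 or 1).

1/7

Q ⇒ P = 6/7 ⇒ 5/7 = 6/7
Q ⇔ (Q ⇒ P) = 6/7 ⇔ 6/7 = 1
Q ⇔ P = 6/7 ⇔ 5/7 = 6/7
¬(Q ⇔ P) = ¬6/7 = 1/7
Q ⇔ Q = 6/7 ⇔ 6/7 = 1
P ⇒ (Q ⇔ Q) = 5/7 ⇒ 1 = 1
¬(Q ⇔ P) ⇔ (P ⇒ (Q ⇔ Q)) = 1/7 ⇔ 1 = 1/7
(Q ⇔ (Q ⇒ P)) ⇔ (¬(Q ⇔ P) ⇔ (P ⇒ (Q ⇔ Q))) = 1 ⇔ 1/7 = 1/7
P ⇔ Q = 5/7 ⇔ 6/7 = 6/7
Q ⇒ (P ⇔ Q) = 6/7 ⇒ 6/7 = 1
P ⇔ Q = 5/7 ⇔ 6/7 = 6/7
(P ⇔ Q) ⇔ Q = 6/7 ⇔ 6/7 = 1
¬((P ⇔ Q) ⇔ Q) = ¬1 = 0
(Q ⇒ (P ⇔ Q)) + ¬((P ⇔ Q) ⇔ Q) = 1 + 0 = 1
((Q ⇔ (Q ⇒ P)) ⇔ (¬(Q ⇔ P) ⇔ (P ⇒ (Q ⇔ Q)))) ⇔ ((Q ⇒ (P ⇔ Q)) + ¬((P ⇔ Q) ⇔ Q)) = 1/7 ⇔ 1 = 1/7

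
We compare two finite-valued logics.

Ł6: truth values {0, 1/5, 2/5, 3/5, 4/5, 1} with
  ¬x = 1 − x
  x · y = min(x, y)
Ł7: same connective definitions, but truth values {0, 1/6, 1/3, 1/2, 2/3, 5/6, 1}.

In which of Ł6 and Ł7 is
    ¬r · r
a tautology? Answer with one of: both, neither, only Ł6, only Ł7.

neither

In Ł6: at r = 0 the value is 0 — not a tautology.
In Ł7: at r = 0 the value is 0 — not a tautology.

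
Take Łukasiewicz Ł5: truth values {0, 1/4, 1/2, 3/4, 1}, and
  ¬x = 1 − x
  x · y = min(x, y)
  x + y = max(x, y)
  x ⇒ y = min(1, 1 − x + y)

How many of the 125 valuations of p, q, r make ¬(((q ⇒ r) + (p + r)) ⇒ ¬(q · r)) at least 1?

5

value 1: 5 assignments (counts)
value 3/4: 11 assignments
value 1/2: 21 assignments
value 1/4: 28 assignments
value 0: 60 assignments
So 5 of the 125 assignments meet the threshold.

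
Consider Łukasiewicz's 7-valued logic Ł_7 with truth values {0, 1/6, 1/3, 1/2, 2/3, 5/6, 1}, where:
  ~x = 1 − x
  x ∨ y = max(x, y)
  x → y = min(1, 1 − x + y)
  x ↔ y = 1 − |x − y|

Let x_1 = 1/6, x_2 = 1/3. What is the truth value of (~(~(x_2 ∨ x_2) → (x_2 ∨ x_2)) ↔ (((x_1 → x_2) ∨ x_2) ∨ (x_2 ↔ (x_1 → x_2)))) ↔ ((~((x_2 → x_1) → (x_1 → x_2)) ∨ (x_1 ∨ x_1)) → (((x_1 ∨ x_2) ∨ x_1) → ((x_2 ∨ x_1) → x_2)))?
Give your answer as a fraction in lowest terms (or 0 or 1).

1/3

x_2 ∨ x_2 = 1/3 ∨ 1/3 = 1/3
~(x_2 ∨ x_2) = ~1/3 = 2/3
x_2 ∨ x_2 = 1/3 ∨ 1/3 = 1/3
~(x_2 ∨ x_2) → (x_2 ∨ x_2) = 2/3 → 1/3 = 2/3
~(~(x_2 ∨ x_2) → (x_2 ∨ x_2)) = ~2/3 = 1/3
x_1 → x_2 = 1/6 → 1/3 = 1
(x_1 → x_2) ∨ x_2 = 1 ∨ 1/3 = 1
x_1 → x_2 = 1/6 → 1/3 = 1
x_2 ↔ (x_1 → x_2) = 1/3 ↔ 1 = 1/3
((x_1 → x_2) ∨ x_2) ∨ (x_2 ↔ (x_1 → x_2)) = 1 ∨ 1/3 = 1
~(~(x_2 ∨ x_2) → (x_2 ∨ x_2)) ↔ (((x_1 → x_2) ∨ x_2) ∨ (x_2 ↔ (x_1 → x_2))) = 1/3 ↔ 1 = 1/3
x_2 → x_1 = 1/3 → 1/6 = 5/6
x_1 → x_2 = 1/6 → 1/3 = 1
(x_2 → x_1) → (x_1 → x_2) = 5/6 → 1 = 1
~((x_2 → x_1) → (x_1 → x_2)) = ~1 = 0
x_1 ∨ x_1 = 1/6 ∨ 1/6 = 1/6
~((x_2 → x_1) → (x_1 → x_2)) ∨ (x_1 ∨ x_1) = 0 ∨ 1/6 = 1/6
x_1 ∨ x_2 = 1/6 ∨ 1/3 = 1/3
(x_1 ∨ x_2) ∨ x_1 = 1/3 ∨ 1/6 = 1/3
x_2 ∨ x_1 = 1/3 ∨ 1/6 = 1/3
(x_2 ∨ x_1) → x_2 = 1/3 → 1/3 = 1
((x_1 ∨ x_2) ∨ x_1) → ((x_2 ∨ x_1) → x_2) = 1/3 → 1 = 1
(~((x_2 → x_1) → (x_1 → x_2)) ∨ (x_1 ∨ x_1)) → (((x_1 ∨ x_2) ∨ x_1) → ((x_2 ∨ x_1) → x_2)) = 1/6 → 1 = 1
(~(~(x_2 ∨ x_2) → (x_2 ∨ x_2)) ↔ (((x_1 → x_2) ∨ x_2) ∨ (x_2 ↔ (x_1 → x_2)))) ↔ ((~((x_2 → x_1) → (x_1 → x_2)) ∨ (x_1 ∨ x_1)) → (((x_1 ∨ x_2) ∨ x_1) → ((x_2 ∨ x_1) → x_2))) = 1/3 ↔ 1 = 1/3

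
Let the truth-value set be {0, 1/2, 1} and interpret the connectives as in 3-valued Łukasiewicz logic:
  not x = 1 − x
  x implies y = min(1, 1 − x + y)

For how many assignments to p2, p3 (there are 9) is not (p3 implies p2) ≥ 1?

1

p2 = 0, p3 = 0 ↦ 0  <
p2 = 0, p3 = 1/2 ↦ 1/2  <
p2 = 0, p3 = 1 ↦ 1  ≥
p2 = 1/2, p3 = 0 ↦ 0  <
p2 = 1/2, p3 = 1/2 ↦ 0  <
p2 = 1/2, p3 = 1 ↦ 1/2  <
p2 = 1, p3 = 0 ↦ 0  <
p2 = 1, p3 = 1/2 ↦ 0  <
p2 = 1, p3 = 1 ↦ 0  <
So 1 of the 9 assignments meets the threshold.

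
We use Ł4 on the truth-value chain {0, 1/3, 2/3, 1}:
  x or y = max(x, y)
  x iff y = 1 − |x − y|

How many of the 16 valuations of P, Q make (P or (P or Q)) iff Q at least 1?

P = 0, Q = 0 ↦ 1  ≥
P = 0, Q = 1/3 ↦ 1  ≥
P = 0, Q = 2/3 ↦ 1  ≥
P = 0, Q = 1 ↦ 1  ≥
P = 1/3, Q = 0 ↦ 2/3  <
P = 1/3, Q = 1/3 ↦ 1  ≥
P = 1/3, Q = 2/3 ↦ 1  ≥
P = 1/3, Q = 1 ↦ 1  ≥
P = 2/3, Q = 0 ↦ 1/3  <
P = 2/3, Q = 1/3 ↦ 2/3  <
P = 2/3, Q = 2/3 ↦ 1  ≥
P = 2/3, Q = 1 ↦ 1  ≥
P = 1, Q = 0 ↦ 0  <
P = 1, Q = 1/3 ↦ 1/3  <
P = 1, Q = 2/3 ↦ 2/3  <
P = 1, Q = 1 ↦ 1  ≥
So 10 of the 16 assignments meet the threshold.

10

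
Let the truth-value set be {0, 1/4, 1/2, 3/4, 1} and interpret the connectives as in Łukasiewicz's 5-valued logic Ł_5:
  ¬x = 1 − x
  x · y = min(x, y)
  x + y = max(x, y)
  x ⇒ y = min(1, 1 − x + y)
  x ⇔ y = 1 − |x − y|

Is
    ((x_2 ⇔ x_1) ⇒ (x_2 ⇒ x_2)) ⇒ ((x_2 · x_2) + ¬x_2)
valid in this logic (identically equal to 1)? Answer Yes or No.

Counterexample: take x_1 = 0, x_2 = 1/4.
x_2 ⇔ x_1 = 1/4 ⇔ 0 = 3/4
x_2 ⇒ x_2 = 1/4 ⇒ 1/4 = 1
(x_2 ⇔ x_1) ⇒ (x_2 ⇒ x_2) = 3/4 ⇒ 1 = 1
x_2 · x_2 = 1/4 · 1/4 = 1/4
¬x_2 = ¬1/4 = 3/4
(x_2 · x_2) + ¬x_2 = 1/4 + 3/4 = 3/4
((x_2 ⇔ x_1) ⇒ (x_2 ⇒ x_2)) ⇒ ((x_2 · x_2) + ¬x_2) = 1 ⇒ 3/4 = 3/4
This gives 3/4 ≠ 1.

No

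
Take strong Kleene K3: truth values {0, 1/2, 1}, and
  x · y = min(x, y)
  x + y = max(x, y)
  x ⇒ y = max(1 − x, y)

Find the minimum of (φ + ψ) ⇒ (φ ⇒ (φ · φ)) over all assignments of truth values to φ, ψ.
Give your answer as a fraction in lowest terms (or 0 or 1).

1/2

Take φ = 1/2, ψ = 0:
φ + ψ = 1/2 + 0 = 1/2
φ · φ = 1/2 · 1/2 = 1/2
φ ⇒ (φ · φ) = 1/2 ⇒ 1/2 = 1/2
(φ + ψ) ⇒ (φ ⇒ (φ · φ)) = 1/2 ⇒ 1/2 = 1/2
No assignment yields a value below 1/2, so this is the minimum.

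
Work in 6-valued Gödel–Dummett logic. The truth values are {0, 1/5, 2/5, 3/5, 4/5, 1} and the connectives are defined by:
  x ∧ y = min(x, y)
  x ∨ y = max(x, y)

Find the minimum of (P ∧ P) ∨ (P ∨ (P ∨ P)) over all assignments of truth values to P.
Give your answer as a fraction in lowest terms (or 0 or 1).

0

Take P = 0:
P ∧ P = 0 ∧ 0 = 0
P ∨ P = 0 ∨ 0 = 0
P ∨ (P ∨ P) = 0 ∨ 0 = 0
(P ∧ P) ∨ (P ∨ (P ∨ P)) = 0 ∨ 0 = 0
No assignment yields a value below 0, so this is the minimum.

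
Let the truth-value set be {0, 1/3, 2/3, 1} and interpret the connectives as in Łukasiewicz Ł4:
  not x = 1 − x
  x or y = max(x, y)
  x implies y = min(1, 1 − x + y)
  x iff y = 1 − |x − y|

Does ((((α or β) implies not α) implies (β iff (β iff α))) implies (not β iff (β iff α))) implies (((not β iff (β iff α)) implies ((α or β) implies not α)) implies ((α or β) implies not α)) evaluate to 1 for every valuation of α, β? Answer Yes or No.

Counterexample: take α = 1/3, β = 1.
α or β = 1/3 or 1 = 1
not α = not 1/3 = 2/3
(α or β) implies not α = 1 implies 2/3 = 2/3
β iff α = 1 iff 1/3 = 1/3
β iff (β iff α) = 1 iff 1/3 = 1/3
((α or β) implies not α) implies (β iff (β iff α)) = 2/3 implies 1/3 = 2/3
not β = not 1 = 0
β iff α = 1 iff 1/3 = 1/3
not β iff (β iff α) = 0 iff 1/3 = 2/3
(((α or β) implies not α) implies (β iff (β iff α))) implies (not β iff (β iff α)) = 2/3 implies 2/3 = 1
not β = not 1 = 0
β iff α = 1 iff 1/3 = 1/3
not β iff (β iff α) = 0 iff 1/3 = 2/3
α or β = 1/3 or 1 = 1
not α = not 1/3 = 2/3
(α or β) implies not α = 1 implies 2/3 = 2/3
(not β iff (β iff α)) implies ((α or β) implies not α) = 2/3 implies 2/3 = 1
α or β = 1/3 or 1 = 1
not α = not 1/3 = 2/3
(α or β) implies not α = 1 implies 2/3 = 2/3
((not β iff (β iff α)) implies ((α or β) implies not α)) implies ((α or β) implies not α) = 1 implies 2/3 = 2/3
((((α or β) implies not α) implies (β iff (β iff α))) implies (not β iff (β iff α))) implies (((not β iff (β iff α)) implies ((α or β) implies not α)) implies ((α or β) implies not α)) = 1 implies 2/3 = 2/3
This gives 2/3 ≠ 1.

No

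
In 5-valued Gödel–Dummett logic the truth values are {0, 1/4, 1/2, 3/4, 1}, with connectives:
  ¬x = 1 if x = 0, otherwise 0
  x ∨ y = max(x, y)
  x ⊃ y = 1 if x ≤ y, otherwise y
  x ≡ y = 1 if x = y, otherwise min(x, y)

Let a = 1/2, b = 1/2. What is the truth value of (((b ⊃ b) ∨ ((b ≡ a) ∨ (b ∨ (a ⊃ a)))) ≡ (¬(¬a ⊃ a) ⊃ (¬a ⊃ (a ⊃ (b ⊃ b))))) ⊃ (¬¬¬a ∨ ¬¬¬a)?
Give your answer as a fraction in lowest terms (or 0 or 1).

b ⊃ b = 1/2 ⊃ 1/2 = 1
b ≡ a = 1/2 ≡ 1/2 = 1
a ⊃ a = 1/2 ⊃ 1/2 = 1
b ∨ (a ⊃ a) = 1/2 ∨ 1 = 1
(b ≡ a) ∨ (b ∨ (a ⊃ a)) = 1 ∨ 1 = 1
(b ⊃ b) ∨ ((b ≡ a) ∨ (b ∨ (a ⊃ a))) = 1 ∨ 1 = 1
¬a = ¬1/2 = 0
¬a ⊃ a = 0 ⊃ 1/2 = 1
¬(¬a ⊃ a) = ¬1 = 0
¬a = ¬1/2 = 0
b ⊃ b = 1/2 ⊃ 1/2 = 1
a ⊃ (b ⊃ b) = 1/2 ⊃ 1 = 1
¬a ⊃ (a ⊃ (b ⊃ b)) = 0 ⊃ 1 = 1
¬(¬a ⊃ a) ⊃ (¬a ⊃ (a ⊃ (b ⊃ b))) = 0 ⊃ 1 = 1
((b ⊃ b) ∨ ((b ≡ a) ∨ (b ∨ (a ⊃ a)))) ≡ (¬(¬a ⊃ a) ⊃ (¬a ⊃ (a ⊃ (b ⊃ b)))) = 1 ≡ 1 = 1
¬a = ¬1/2 = 0
¬¬a = ¬0 = 1
¬¬¬a = ¬1 = 0
¬a = ¬1/2 = 0
¬¬a = ¬0 = 1
¬¬¬a = ¬1 = 0
¬¬¬a ∨ ¬¬¬a = 0 ∨ 0 = 0
(((b ⊃ b) ∨ ((b ≡ a) ∨ (b ∨ (a ⊃ a)))) ≡ (¬(¬a ⊃ a) ⊃ (¬a ⊃ (a ⊃ (b ⊃ b))))) ⊃ (¬¬¬a ∨ ¬¬¬a) = 1 ⊃ 0 = 0

0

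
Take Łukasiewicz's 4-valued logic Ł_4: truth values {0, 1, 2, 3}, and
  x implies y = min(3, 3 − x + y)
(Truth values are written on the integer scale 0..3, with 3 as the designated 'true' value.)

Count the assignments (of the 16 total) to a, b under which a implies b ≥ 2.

a = 0, b = 0 ↦ 3  ≥
a = 0, b = 1 ↦ 3  ≥
a = 0, b = 2 ↦ 3  ≥
a = 0, b = 3 ↦ 3  ≥
a = 1, b = 0 ↦ 2  ≥
a = 1, b = 1 ↦ 3  ≥
a = 1, b = 2 ↦ 3  ≥
a = 1, b = 3 ↦ 3  ≥
a = 2, b = 0 ↦ 1  <
a = 2, b = 1 ↦ 2  ≥
a = 2, b = 2 ↦ 3  ≥
a = 2, b = 3 ↦ 3  ≥
a = 3, b = 0 ↦ 0  <
a = 3, b = 1 ↦ 1  <
a = 3, b = 2 ↦ 2  ≥
a = 3, b = 3 ↦ 3  ≥
So 13 of the 16 assignments meet the threshold.

13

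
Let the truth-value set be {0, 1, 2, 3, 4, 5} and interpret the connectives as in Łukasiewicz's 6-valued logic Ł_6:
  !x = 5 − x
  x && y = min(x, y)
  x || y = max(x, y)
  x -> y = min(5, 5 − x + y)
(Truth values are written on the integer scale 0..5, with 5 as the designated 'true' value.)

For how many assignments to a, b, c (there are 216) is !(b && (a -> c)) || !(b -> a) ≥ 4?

102

value 5: 47 assignments (counts)
value 4: 55 assignments (counts)
value 3: 60 assignments
value 2: 40 assignments
value 1: 13 assignments
value 0: 1 assignment
So 102 of the 216 assignments meet the threshold.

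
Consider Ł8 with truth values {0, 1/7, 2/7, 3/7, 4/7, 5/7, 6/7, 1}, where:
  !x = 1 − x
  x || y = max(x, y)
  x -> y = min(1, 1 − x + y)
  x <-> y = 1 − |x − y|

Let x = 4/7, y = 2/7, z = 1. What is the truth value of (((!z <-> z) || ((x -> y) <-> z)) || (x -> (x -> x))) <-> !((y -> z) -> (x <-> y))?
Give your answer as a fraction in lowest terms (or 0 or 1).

2/7

!z = !1 = 0
!z <-> z = 0 <-> 1 = 0
x -> y = 4/7 -> 2/7 = 5/7
(x -> y) <-> z = 5/7 <-> 1 = 5/7
(!z <-> z) || ((x -> y) <-> z) = 0 || 5/7 = 5/7
x -> x = 4/7 -> 4/7 = 1
x -> (x -> x) = 4/7 -> 1 = 1
((!z <-> z) || ((x -> y) <-> z)) || (x -> (x -> x)) = 5/7 || 1 = 1
y -> z = 2/7 -> 1 = 1
x <-> y = 4/7 <-> 2/7 = 5/7
(y -> z) -> (x <-> y) = 1 -> 5/7 = 5/7
!((y -> z) -> (x <-> y)) = !5/7 = 2/7
(((!z <-> z) || ((x -> y) <-> z)) || (x -> (x -> x))) <-> !((y -> z) -> (x <-> y)) = 1 <-> 2/7 = 2/7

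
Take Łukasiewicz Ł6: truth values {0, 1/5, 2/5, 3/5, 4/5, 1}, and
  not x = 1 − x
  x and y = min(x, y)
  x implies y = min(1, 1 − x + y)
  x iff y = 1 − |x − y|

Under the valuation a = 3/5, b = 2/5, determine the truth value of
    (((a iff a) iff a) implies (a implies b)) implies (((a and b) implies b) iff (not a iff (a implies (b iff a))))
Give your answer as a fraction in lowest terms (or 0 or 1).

a iff a = 3/5 iff 3/5 = 1
(a iff a) iff a = 1 iff 3/5 = 3/5
a implies b = 3/5 implies 2/5 = 4/5
((a iff a) iff a) implies (a implies b) = 3/5 implies 4/5 = 1
a and b = 3/5 and 2/5 = 2/5
(a and b) implies b = 2/5 implies 2/5 = 1
not a = not 3/5 = 2/5
b iff a = 2/5 iff 3/5 = 4/5
a implies (b iff a) = 3/5 implies 4/5 = 1
not a iff (a implies (b iff a)) = 2/5 iff 1 = 2/5
((a and b) implies b) iff (not a iff (a implies (b iff a))) = 1 iff 2/5 = 2/5
(((a iff a) iff a) implies (a implies b)) implies (((a and b) implies b) iff (not a iff (a implies (b iff a)))) = 1 implies 2/5 = 2/5

2/5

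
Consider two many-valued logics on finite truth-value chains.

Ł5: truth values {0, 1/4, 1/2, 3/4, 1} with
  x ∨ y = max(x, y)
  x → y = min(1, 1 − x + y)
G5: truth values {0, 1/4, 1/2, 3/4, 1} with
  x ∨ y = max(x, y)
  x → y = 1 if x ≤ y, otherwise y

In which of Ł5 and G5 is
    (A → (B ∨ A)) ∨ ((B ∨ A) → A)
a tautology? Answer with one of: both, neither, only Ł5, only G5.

both

In Ł5: every assignment gives 1 — tautology.
In G5: every assignment gives 1 — tautology.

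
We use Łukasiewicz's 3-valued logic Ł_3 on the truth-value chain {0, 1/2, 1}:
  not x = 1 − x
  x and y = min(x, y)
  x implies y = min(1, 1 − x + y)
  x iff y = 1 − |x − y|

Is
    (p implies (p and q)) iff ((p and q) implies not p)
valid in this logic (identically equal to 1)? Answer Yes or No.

Counterexample: take p = 1/2, q = 0.
p and q = 1/2 and 0 = 0
p implies (p and q) = 1/2 implies 0 = 1/2
p and q = 1/2 and 0 = 0
not p = not 1/2 = 1/2
(p and q) implies not p = 0 implies 1/2 = 1
(p implies (p and q)) iff ((p and q) implies not p) = 1/2 iff 1 = 1/2
This gives 1/2 ≠ 1.

No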